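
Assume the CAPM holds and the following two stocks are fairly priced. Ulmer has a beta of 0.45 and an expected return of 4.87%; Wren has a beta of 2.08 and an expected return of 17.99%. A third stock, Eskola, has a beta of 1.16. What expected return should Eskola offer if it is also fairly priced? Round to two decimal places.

MRP (SML slope) = (17.99% − 4.87%) / (2.08 − 0.45) = 13.12% / 1.63 = 8.0491%
R_f (intercept) = 4.87% − 0.45 × 8.0491% = 1.2479%
E(R_Eskola) = R_f + β × MRP = 1.2479% + 1.16 × 8.0491% = 10.58%

10.58%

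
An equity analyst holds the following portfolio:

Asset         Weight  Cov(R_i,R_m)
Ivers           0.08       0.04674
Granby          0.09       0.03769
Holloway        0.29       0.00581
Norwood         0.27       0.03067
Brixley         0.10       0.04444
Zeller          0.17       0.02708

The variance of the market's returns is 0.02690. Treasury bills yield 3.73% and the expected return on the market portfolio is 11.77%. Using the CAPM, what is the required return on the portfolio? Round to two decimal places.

11.54%

β_Ivers = 0.04674 / 0.02690 = 1.7375
β_Granby = 0.03769 / 0.02690 = 1.4011
β_Holloway = 0.00581 / 0.02690 = 0.2160
β_Norwood = 0.03067 / 0.02690 = 1.1401
β_Brixley = 0.04444 / 0.02690 = 1.6520
β_Zeller = 0.02708 / 0.02690 = 1.0067
β_P = Σ w_i β_i = 0.08×1.7375 + 0.09×1.4011 + 0.29×0.2160 + 0.27×1.1401 + 0.10×1.6520 + 0.17×1.0067 = 0.9719
MRP = 11.77% − 3.73% = 8.04%
E(R_P) = R_f + β_P × MRP = 3.73% + 0.9719 × 8.04% = 11.54%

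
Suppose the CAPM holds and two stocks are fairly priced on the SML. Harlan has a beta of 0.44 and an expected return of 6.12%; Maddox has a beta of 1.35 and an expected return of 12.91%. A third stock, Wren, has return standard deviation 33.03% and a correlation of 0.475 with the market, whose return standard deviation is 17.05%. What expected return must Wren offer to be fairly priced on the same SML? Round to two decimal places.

9.70%

MRP = (12.91% − 6.12%) / (1.35 − 0.44) = 7.4615%
R_f = 6.12% − 0.44 × 7.4615% = 2.8369%
β_Wren = ρ·σ_i/σ_m = 0.475 × 33.03 / 17.05 = 0.9202
E(R_Wren) = R_f + β × MRP = 2.8369% + 0.9202 × 7.4615% = 9.70%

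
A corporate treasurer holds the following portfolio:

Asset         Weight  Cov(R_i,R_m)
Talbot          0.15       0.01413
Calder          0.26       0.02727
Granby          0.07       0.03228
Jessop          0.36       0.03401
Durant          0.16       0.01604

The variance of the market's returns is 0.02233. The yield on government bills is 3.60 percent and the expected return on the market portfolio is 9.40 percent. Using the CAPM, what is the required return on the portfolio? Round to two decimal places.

10.43%

β_Talbot = 0.01413 / 0.02233 = 0.6328
β_Calder = 0.02727 / 0.02233 = 1.2212
β_Granby = 0.03228 / 0.02233 = 1.4456
β_Jessop = 0.03401 / 0.02233 = 1.5231
β_Durant = 0.01604 / 0.02233 = 0.7183
β_P = Σ w_i β_i = 0.15×0.6328 + 0.26×1.2212 + 0.07×1.4456 + 0.36×1.5231 + 0.16×0.7183 = 1.1769
MRP = 9.40% − 3.60% = 5.80%
E(R_P) = R_f + β_P × MRP = 3.60% + 1.1769 × 5.80% = 10.43%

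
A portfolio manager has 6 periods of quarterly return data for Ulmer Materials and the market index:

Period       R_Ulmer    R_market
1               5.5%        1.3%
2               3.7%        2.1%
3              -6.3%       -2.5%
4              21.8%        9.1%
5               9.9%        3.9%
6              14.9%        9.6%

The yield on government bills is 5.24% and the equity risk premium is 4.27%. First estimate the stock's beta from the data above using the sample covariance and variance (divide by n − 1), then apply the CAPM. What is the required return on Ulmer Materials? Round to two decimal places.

Mean R_i = (5.5 + 3.7 − 6.3 + 21.8 + 9.9 + 14.9) / 6 = 8.2500%
Mean R_m = (1.3 + 2.1 − 2.5 + 9.1 + 3.9 + 9.6) / 6 = 3.9167%
Σ(R_i − R̄_i)(R_m − R̄_m) = 216.8250  ⇒  Cov = 216.8250 / 5 = 43.3650
Σ(R_m − R̄_m)² = 110.4883  ⇒  Var(R_m) = 110.4883 / 5 = 22.0977
β = Cov / Var(R_m) = 43.3650 / 22.0977 = 1.9624
E(R) = R_f + β × MRP = 5.24% + 1.9624 × 4.27% = 13.62%

13.62%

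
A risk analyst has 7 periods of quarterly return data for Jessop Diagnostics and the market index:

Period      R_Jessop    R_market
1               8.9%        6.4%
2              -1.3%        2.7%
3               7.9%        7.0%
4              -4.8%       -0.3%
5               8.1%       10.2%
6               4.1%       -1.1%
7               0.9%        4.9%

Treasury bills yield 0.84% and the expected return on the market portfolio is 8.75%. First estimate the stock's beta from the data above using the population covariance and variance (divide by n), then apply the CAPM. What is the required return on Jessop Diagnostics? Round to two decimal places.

8.09%

Mean R_i = (8.9 − 1.3 + 7.9 − 4.8 + 8.1 + 4.1 + 0.9) / 7 = 3.4000%
Mean R_m = (6.4 + 2.7 + 7.0 − 0.3 + 10.2 − 1.1 + 4.9) / 7 = 4.2571%
Σ(R_i − R̄_i)(R_m − R̄_m) = 91.3900  ⇒  Cov = 91.3900 / 7 = 13.0557
Σ(R_m − R̄_m)² = 99.7371  ⇒  Var(R_m) = 99.7371 / 7 = 14.2482
β = Cov / Var(R_m) = 13.0557 / 14.2482 = 0.9163
MRP = 8.75% − 0.84% = 7.91%
E(R) = R_f + β × MRP = 0.84% + 0.9163 × 7.91% = 8.09%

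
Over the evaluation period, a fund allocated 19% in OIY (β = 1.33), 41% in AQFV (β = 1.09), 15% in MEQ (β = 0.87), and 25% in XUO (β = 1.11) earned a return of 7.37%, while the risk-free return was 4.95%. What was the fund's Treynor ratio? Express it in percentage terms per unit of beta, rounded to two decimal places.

2.18%

β_P = 0.19×1.33 + 0.41×1.09 + 0.15×0.87 + 0.25×1.11 = 1.1076
Treynor = (R_P − R_f) / β_P = (7.37% − 4.95%) / 1.1076 = 2.42% / 1.1076 = 2.18%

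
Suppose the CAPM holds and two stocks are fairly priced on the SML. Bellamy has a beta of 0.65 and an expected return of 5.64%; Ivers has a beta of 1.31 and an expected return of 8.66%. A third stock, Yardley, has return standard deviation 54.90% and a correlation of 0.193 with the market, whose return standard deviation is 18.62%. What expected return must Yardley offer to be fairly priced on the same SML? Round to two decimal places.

5.27%

MRP = (8.66% − 5.64%) / (1.31 − 0.65) = 4.5758%
R_f = 5.64% − 0.65 × 4.5758% = 2.6657%
β_Yardley = ρ·σ_i/σ_m = 0.193 × 54.90 / 18.62 = 0.5690
E(R_Yardley) = R_f + β × MRP = 2.6657% + 0.5690 × 4.5758% = 5.27%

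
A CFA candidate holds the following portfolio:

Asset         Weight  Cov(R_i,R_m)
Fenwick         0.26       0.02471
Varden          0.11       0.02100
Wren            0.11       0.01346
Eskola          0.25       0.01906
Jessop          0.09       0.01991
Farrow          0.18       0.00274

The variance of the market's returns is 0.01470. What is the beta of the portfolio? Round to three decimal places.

1.175

β_Fenwick = 0.02471 / 0.01470 = 1.6810
β_Varden = 0.02100 / 0.01470 = 1.4286
β_Wren = 0.01346 / 0.01470 = 0.9156
β_Eskola = 0.01906 / 0.01470 = 1.2966
β_Jessop = 0.01991 / 0.01470 = 1.3544
β_Farrow = 0.00274 / 0.01470 = 0.1864
β_P = Σ w_i β_i = 0.26×1.6810 + 0.11×1.4286 + 0.11×0.9156 + 0.25×1.2966 + 0.09×1.3544 + 0.18×0.1864 = 1.1745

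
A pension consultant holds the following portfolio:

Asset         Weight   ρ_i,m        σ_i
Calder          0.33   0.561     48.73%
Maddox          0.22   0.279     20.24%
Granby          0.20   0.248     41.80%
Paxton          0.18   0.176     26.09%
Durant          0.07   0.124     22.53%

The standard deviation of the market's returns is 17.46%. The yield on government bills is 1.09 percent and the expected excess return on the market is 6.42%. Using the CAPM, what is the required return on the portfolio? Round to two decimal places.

6.00%

β_Calder = 0.561 × 48.73% / 17.46% = 1.5657
β_Maddox = 0.279 × 20.24% / 17.46% = 0.3234
β_Granby = 0.248 × 41.80% / 17.46% = 0.5937
β_Paxton = 0.176 × 26.09% / 17.46% = 0.2630
β_Durant = 0.124 × 22.53% / 17.46% = 0.1600
β_P = Σ w_i β_i = 0.33×1.5657 + 0.22×0.3234 + 0.20×0.5937 + 0.18×0.2630 + 0.07×0.1600 = 0.7651
E(R_P) = R_f + β_P × MRP = 1.09% + 0.7651 × 6.42% = 6.00%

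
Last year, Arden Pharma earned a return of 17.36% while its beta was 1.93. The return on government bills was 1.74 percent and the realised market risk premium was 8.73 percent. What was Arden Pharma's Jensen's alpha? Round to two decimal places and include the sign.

CAPM benchmark = R_f + β(R_m − R_f) = 1.74% + 1.93 × 8.73% = 18.5889%
α = actual − benchmark = 17.36% − 18.5889% = -1.23%

-1.23%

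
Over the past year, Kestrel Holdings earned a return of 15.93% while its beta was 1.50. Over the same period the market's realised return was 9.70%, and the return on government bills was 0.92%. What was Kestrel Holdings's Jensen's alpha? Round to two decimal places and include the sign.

+1.84%

Market excess return = 9.70% − 0.92% = 8.78%
CAPM benchmark = R_f + β(R_m − R_f) = 0.92% + 1.50 × 8.78% = 14.0900%
α = actual − benchmark = 15.93% − 14.0900% = +1.84%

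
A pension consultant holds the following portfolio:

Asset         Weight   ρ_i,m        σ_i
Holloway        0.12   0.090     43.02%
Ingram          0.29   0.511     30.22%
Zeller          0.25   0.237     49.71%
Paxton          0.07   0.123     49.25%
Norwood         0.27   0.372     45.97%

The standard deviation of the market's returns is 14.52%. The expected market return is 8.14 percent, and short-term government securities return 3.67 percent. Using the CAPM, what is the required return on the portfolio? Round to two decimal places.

7.65%

β_Holloway = 0.090 × 43.02% / 14.52% = 0.2667
β_Ingram = 0.511 × 30.22% / 14.52% = 1.0635
β_Zeller = 0.237 × 49.71% / 14.52% = 0.8114
β_Paxton = 0.123 × 49.25% / 14.52% = 0.4172
β_Norwood = 0.372 × 45.97% / 14.52% = 1.1777
β_P = Σ w_i β_i = 0.12×0.2667 + 0.29×1.0635 + 0.25×0.8114 + 0.07×0.4172 + 0.27×1.1777 = 0.8905
MRP = 8.14% − 3.67% = 4.47%
E(R_P) = R_f + β_P × MRP = 3.67% + 0.8905 × 4.47% = 7.65%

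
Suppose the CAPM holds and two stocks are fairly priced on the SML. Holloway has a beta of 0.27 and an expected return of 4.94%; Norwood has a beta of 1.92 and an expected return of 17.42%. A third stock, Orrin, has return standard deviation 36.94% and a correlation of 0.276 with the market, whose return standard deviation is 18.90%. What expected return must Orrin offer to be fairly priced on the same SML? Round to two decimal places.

MRP = (17.42% − 4.94%) / (1.92 − 0.27) = 7.5636%
R_f = 4.94% − 0.27 × 7.5636% = 2.8978%
β_Orrin = ρ·σ_i/σ_m = 0.276 × 36.94 / 18.90 = 0.5394
E(R_Orrin) = R_f + β × MRP = 2.8978% + 0.5394 × 7.5636% = 6.98%

6.98%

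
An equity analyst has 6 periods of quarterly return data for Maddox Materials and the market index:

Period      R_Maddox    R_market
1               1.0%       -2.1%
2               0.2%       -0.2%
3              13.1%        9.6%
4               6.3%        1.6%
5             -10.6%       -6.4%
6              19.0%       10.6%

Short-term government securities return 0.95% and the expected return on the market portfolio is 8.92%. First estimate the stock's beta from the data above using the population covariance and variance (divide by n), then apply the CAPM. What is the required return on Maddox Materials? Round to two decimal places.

13.04%

Mean R_i = (1.0 + 0.2 + 13.1 + 6.3 − 10.6 + 19.0) / 6 = 4.8333%
Mean R_m = (-2.1 − 0.2 + 9.6 + 1.6 − 6.4 + 10.6) / 6 = 2.1833%
Σ(R_i − R̄_i)(R_m − R̄_m) = 339.6233  ⇒  Cov = 339.6233 / 6 = 56.6039
Σ(R_m − R̄_m)² = 223.8883  ⇒  Var(R_m) = 223.8883 / 6 = 37.3147
β = Cov / Var(R_m) = 56.6039 / 37.3147 = 1.5169
MRP = 8.92% − 0.95% = 7.97%
E(R) = R_f + β × MRP = 0.95% + 1.5169 × 7.97% = 13.04%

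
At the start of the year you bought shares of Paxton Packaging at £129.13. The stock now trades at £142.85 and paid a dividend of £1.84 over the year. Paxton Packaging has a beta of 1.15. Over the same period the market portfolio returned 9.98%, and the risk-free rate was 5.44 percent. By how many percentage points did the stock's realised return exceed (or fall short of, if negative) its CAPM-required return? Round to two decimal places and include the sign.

+1.39%

Realised HPR = (P1 + D1 − P0) / P0 = (142.85 + 1.84 − 129.13) / 129.13 = 15.56 / 129.13 = 12.0499%
MRP = 9.98% − 5.44% = 4.54%
CAPM required = R_f + β·MRP = 5.44% + 1.15 × 4.54% = 10.6610%
α = realised − required = 12.0499% − 10.6610% = +1.39%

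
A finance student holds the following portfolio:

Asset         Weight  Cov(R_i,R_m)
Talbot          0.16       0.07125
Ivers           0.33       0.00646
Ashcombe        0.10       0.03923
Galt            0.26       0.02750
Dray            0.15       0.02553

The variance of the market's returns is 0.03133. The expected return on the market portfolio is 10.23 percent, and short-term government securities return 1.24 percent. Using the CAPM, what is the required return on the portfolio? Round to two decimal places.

9.40%

β_Talbot = 0.07125 / 0.03133 = 2.2742
β_Ivers = 0.00646 / 0.03133 = 0.2062
β_Ashcombe = 0.03923 / 0.03133 = 1.2522
β_Galt = 0.02750 / 0.03133 = 0.8778
β_Dray = 0.02553 / 0.03133 = 0.8149
β_P = Σ w_i β_i = 0.16×2.2742 + 0.33×0.2062 + 0.10×1.2522 + 0.26×0.8778 + 0.15×0.8149 = 0.9076
MRP = 10.23% − 1.24% = 8.99%
E(R_P) = R_f + β_P × MRP = 1.24% + 0.9076 × 8.99% = 9.40%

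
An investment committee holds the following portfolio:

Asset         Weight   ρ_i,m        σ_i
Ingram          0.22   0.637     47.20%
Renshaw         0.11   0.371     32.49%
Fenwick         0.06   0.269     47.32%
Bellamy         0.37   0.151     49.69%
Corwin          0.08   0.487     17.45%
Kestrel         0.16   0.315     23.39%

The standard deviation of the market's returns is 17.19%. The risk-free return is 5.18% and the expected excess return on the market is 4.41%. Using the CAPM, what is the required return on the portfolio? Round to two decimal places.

8.60%

β_Ingram = 0.637 × 47.20% / 17.19% = 1.7491
β_Renshaw = 0.371 × 32.49% / 17.19% = 0.7012
β_Fenwick = 0.269 × 47.32% / 17.19% = 0.7405
β_Bellamy = 0.151 × 49.69% / 17.19% = 0.4365
β_Corwin = 0.487 × 17.45% / 17.19% = 0.4944
β_Kestrel = 0.315 × 23.39% / 17.19% = 0.4286
β_P = Σ w_i β_i = 0.22×1.7491 + 0.11×0.7012 + 0.06×0.7405 + 0.37×0.4365 + 0.08×0.4944 + 0.16×0.4286 = 0.7760
E(R_P) = R_f + β_P × MRP = 5.18% + 0.7760 × 4.41% = 8.60%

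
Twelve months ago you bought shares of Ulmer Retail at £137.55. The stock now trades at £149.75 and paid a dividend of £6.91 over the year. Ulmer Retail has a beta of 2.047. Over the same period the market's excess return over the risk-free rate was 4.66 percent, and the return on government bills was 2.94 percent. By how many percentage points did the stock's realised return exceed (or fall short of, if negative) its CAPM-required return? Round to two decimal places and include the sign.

Realised HPR = (P1 + D1 − P0) / P0 = (149.75 + 6.91 − 137.55) / 137.55 = 19.11 / 137.55 = 13.8931%
CAPM required = R_f + β·MRP = 2.94% + 2.047 × 4.66% = 12.47902%
α = realised − required = 13.8931% − 12.47902% = +1.41%

+1.41%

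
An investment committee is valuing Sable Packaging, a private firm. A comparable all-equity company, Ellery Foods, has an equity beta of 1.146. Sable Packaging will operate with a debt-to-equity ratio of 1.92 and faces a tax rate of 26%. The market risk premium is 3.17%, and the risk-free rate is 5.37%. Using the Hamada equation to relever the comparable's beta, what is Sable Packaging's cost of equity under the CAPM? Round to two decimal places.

14.16%

β_L = β_U × [1 + (1 − t)(D/E)] = 1.146 × [1 + (1 − 0.26) × 1.92]
    = 1.146 × [1 + 0.74 × 1.92] = 1.146 × 2.4208 = 2.7742
E(R) = R_f + β_L × MRP = 5.37% + 2.7742 × 3.17% = 14.16%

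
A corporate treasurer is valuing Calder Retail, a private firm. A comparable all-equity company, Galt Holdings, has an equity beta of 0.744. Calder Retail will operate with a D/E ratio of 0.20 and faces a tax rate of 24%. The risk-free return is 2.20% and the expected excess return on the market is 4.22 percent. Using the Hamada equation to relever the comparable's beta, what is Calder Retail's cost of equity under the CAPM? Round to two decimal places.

5.82%

β_L = β_U × [1 + (1 − t)(D/E)] = 0.744 × [1 + (1 − 0.24) × 0.20]
    = 0.744 × [1 + 0.76 × 0.20] = 0.744 × 1.1520 = 0.8571
E(R) = R_f + β_L × MRP = 2.20% + 0.8571 × 4.22% = 5.82%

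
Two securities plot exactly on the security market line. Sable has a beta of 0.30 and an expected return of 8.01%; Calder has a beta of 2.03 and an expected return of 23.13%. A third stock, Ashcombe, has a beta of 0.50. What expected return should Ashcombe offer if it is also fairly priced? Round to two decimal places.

MRP (SML slope) = (23.13% − 8.01%) / (2.03 − 0.30) = 15.12% / 1.73 = 8.7399%
R_f (intercept) = 8.01% − 0.30 × 8.7399% = 5.3880%
E(R_Ashcombe) = R_f + β × MRP = 5.3880% + 0.50 × 8.7399% = 9.76%

9.76%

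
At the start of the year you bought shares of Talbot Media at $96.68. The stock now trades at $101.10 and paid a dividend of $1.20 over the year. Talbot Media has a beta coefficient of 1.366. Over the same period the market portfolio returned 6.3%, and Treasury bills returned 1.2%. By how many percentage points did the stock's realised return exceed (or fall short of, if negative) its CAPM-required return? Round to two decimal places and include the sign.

-2.35%

Realised HPR = (P1 + D1 − P0) / P0 = (101.10 + 1.20 − 96.68) / 96.68 = 5.62 / 96.68 = 5.8130%
MRP = 6.3% − 1.2% = 5.10%
CAPM required = R_f + β·MRP = 1.2% + 1.366 × 5.1% = 8.1666%
α = realised − required = 5.8130% − 8.1666% = -2.35%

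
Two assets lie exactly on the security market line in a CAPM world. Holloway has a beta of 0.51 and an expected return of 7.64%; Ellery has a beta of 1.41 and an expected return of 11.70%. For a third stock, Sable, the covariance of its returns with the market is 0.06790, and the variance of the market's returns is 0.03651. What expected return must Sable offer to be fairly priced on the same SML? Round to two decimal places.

MRP = (11.70% − 7.64%) / (1.41 − 0.51) = 4.5111%
R_f = 7.64% − 0.51 × 4.5111% = 5.3393%
β_Sable = Cov / Var(R_m) = 0.06790 / 0.03651 = 1.8598
E(R_Sable) = R_f + β × MRP = 5.3393% + 1.8598 × 4.5111% = 13.73%

13.73%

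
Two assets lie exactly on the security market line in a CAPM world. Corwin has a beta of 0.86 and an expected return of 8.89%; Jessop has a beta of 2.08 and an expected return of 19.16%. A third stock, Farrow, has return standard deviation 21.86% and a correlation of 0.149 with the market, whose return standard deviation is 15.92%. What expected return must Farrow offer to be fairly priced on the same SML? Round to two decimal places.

3.37%

MRP = (19.16% − 8.89%) / (2.08 − 0.86) = 8.4180%
R_f = 8.89% − 0.86 × 8.4180% = 1.6505%
β_Farrow = ρ·σ_i/σ_m = 0.149 × 21.86 / 15.92 = 0.2046
E(R_Farrow) = R_f + β × MRP = 1.6505% + 0.2046 × 8.4180% = 3.37%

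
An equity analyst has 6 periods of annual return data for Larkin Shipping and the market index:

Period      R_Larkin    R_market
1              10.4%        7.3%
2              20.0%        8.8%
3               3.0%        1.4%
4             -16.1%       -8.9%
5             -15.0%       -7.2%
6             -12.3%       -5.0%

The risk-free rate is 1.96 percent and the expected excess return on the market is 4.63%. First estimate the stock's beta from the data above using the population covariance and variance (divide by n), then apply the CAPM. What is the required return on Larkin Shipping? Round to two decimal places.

11.05%

Mean R_i = (10.4 + 20.0 + 3.0 − 16.1 − 15.0 − 12.3) / 6 = -1.6667%
Mean R_m = (7.3 + 8.8 + 1.4 − 8.9 − 7.2 − 5.0) / 6 = -0.6000%
Σ(R_i − R̄_i)(R_m − R̄_m) = 562.9100  ⇒  Cov = 562.9100 / 6 = 93.8183
Σ(R_m − R̄_m)² = 286.5800  ⇒  Var(R_m) = 286.5800 / 6 = 47.7633
β = Cov / Var(R_m) = 93.8183 / 47.7633 = 1.9642
E(R) = R_f + β × MRP = 1.96% + 1.9642 × 4.63% = 11.05%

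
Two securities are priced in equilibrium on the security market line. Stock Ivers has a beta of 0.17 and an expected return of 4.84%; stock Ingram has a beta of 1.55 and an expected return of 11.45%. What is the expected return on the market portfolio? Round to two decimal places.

8.82%

Both satisfy E(R) = R_f + β·MRP, so the slope of the SML is
MRP = (11.45% − 4.84%) / (1.55 − 0.17) = 6.61% / 1.38 = 4.7899%
R_f = E(R_Ivers) − β_Ivers·MRP = 4.84% − 0.17 × 4.7899% = 4.0257%
E(R_m) = R_f + MRP = 4.0257% + 4.7899% = 8.82%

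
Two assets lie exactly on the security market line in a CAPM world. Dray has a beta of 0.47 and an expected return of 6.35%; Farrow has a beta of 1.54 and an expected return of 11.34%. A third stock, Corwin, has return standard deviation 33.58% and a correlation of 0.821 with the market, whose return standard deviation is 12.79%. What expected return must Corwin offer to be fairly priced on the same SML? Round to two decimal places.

MRP = (11.34% − 6.35%) / (1.54 − 0.47) = 4.6636%
R_f = 6.35% − 0.47 × 4.6636% = 4.1581%
β_Corwin = ρ·σ_i/σ_m = 0.821 × 33.58 / 12.79 = 2.1555
E(R_Corwin) = R_f + β × MRP = 4.1581% + 2.1555 × 4.6636% = 14.21%

14.21%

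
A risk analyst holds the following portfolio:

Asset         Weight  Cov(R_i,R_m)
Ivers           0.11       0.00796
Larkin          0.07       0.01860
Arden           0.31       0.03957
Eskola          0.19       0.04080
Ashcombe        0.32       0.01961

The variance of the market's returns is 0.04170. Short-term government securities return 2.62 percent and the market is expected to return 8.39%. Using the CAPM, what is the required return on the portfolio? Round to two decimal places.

β_Ivers = 0.00796 / 0.04170 = 0.1909
β_Larkin = 0.01860 / 0.04170 = 0.4460
β_Arden = 0.03957 / 0.04170 = 0.9489
β_Eskola = 0.04080 / 0.04170 = 0.9784
β_Ashcombe = 0.01961 / 0.04170 = 0.4703
β_P = Σ w_i β_i = 0.11×0.1909 + 0.07×0.4460 + 0.31×0.9489 + 0.19×0.9784 + 0.32×0.4703 = 0.6828
MRP = 8.39% − 2.62% = 5.77%
E(R_P) = R_f + β_P × MRP = 2.62% + 0.6828 × 5.77% = 6.56%

6.56%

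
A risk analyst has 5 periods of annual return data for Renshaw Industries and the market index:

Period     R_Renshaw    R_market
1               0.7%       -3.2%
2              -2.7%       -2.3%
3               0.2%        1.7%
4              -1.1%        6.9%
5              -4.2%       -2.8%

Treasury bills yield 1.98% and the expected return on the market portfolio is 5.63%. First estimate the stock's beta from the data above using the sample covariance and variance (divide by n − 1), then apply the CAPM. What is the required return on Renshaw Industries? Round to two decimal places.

2.42%

Mean R_i = (0.7 − 2.7 + 0.2 − 1.1 − 4.2) / 5 = -1.4200%
Mean R_m = (-3.2 − 2.3 + 1.7 + 6.9 − 2.8) / 5 = 0.0600%
Σ(R_i − R̄_i)(R_m − R̄_m) = 8.9060  ⇒  Cov = 8.9060 / 4 = 2.2265
Σ(R_m − R̄_m)² = 73.8520  ⇒  Var(R_m) = 73.8520 / 4 = 18.4630
β = Cov / Var(R_m) = 2.2265 / 18.4630 = 0.1206
MRP = 5.63% − 1.98% = 3.65%
E(R) = R_f + β × MRP = 1.98% + 0.1206 × 3.65% = 2.42%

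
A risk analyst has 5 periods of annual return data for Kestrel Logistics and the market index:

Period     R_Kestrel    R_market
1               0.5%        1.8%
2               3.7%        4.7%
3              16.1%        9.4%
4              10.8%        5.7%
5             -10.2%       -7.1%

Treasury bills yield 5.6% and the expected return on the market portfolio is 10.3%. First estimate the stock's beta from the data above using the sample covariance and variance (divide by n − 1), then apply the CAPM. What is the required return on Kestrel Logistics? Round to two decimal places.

12.99%

Mean R_i = (0.5 + 3.7 + 16.1 + 10.8 − 10.2) / 5 = 4.1800%
Mean R_m = (1.8 + 4.7 + 9.4 + 5.7 − 7.1) / 5 = 2.9000%
Σ(R_i − R̄_i)(R_m − R̄_m) = 243.0000  ⇒  Cov = 243.0000 / 4 = 60.7500
Σ(R_m − R̄_m)² = 154.5400  ⇒  Var(R_m) = 154.5400 / 4 = 38.6350
β = Cov / Var(R_m) = 60.7500 / 38.6350 = 1.5724
MRP = 10.3% − 5.6% = 4.70%
E(R) = R_f + β × MRP = 5.6% + 1.5724 × 4.7% = 12.99%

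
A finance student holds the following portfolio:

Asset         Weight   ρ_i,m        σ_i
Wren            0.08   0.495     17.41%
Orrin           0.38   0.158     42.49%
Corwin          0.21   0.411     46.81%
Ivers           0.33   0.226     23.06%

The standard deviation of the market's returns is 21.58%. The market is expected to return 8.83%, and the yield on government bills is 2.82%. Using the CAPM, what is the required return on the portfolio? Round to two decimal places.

β_Wren = 0.495 × 17.41% / 21.58% = 0.3993
β_Orrin = 0.158 × 42.49% / 21.58% = 0.3111
β_Corwin = 0.411 × 46.81% / 21.58% = 0.8915
β_Ivers = 0.226 × 23.06% / 21.58% = 0.2415
β_P = Σ w_i β_i = 0.08×0.3993 + 0.38×0.3111 + 0.21×0.8915 + 0.33×0.2415 = 0.4171
MRP = 8.83% − 2.82% = 6.01%
E(R_P) = R_f + β_P × MRP = 2.82% + 0.4171 × 6.01% = 5.33%

5.33%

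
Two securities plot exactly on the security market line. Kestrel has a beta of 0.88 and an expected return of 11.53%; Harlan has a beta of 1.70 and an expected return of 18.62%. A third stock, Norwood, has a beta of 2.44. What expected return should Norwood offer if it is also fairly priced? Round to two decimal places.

MRP (SML slope) = (18.62% − 11.53%) / (1.70 − 0.88) = 7.09% / 0.82 = 8.6463%
R_f (intercept) = 11.53% − 0.88 × 8.6463% = 3.9213%
E(R_Norwood) = R_f + β × MRP = 3.9213% + 2.44 × 8.6463% = 25.02%

25.02%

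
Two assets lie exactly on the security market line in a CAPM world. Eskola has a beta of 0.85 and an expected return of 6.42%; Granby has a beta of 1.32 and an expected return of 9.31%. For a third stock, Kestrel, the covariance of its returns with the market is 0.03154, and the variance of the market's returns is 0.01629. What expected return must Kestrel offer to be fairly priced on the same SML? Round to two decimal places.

MRP = (9.31% − 6.42%) / (1.32 − 0.85) = 6.1489%
R_f = 6.42% − 0.85 × 6.1489% = 1.1934%
β_Kestrel = Cov / Var(R_m) = 0.03154 / 0.01629 = 1.9362
E(R_Kestrel) = R_f + β × MRP = 1.1934% + 1.9362 × 6.1489% = 13.10%

13.10%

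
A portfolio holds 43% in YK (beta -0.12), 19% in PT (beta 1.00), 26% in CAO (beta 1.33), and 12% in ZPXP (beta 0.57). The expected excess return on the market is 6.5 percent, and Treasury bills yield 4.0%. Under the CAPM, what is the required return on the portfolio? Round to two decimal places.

7.59%

β_P = Σ w_i β_i = 0.43×-0.12 + 0.19×1.00 + 0.26×1.33 + 0.12×0.57 = 0.5526
E(R_P) = R_f + β_P × MRP = 4.0% + 0.5526 × 6.5% = 7.59%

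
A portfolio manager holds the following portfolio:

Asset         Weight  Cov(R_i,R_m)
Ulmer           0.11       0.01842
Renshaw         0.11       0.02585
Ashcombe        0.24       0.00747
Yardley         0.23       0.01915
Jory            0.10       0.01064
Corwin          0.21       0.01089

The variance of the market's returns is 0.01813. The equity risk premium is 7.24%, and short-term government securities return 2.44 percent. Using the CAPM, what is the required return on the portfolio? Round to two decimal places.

8.20%

β_Ulmer = 0.01842 / 0.01813 = 1.0160
β_Renshaw = 0.02585 / 0.01813 = 1.4258
β_Ashcombe = 0.00747 / 0.01813 = 0.4120
β_Yardley = 0.01915 / 0.01813 = 1.0563
β_Jory = 0.01064 / 0.01813 = 0.5869
β_Corwin = 0.01089 / 0.01813 = 0.6007
β_P = Σ w_i β_i = 0.11×1.0160 + 0.11×1.4258 + 0.24×0.4120 + 0.23×1.0563 + 0.10×0.5869 + 0.21×0.6007 = 0.7953
E(R_P) = R_f + β_P × MRP = 2.44% + 0.7953 × 7.24% = 8.20%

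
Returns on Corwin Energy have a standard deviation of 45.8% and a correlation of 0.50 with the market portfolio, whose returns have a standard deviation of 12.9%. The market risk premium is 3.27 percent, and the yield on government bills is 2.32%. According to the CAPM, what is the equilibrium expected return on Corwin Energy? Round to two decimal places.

β = ρ × σ_i / σ_m = 0.50 × 45.8% / 12.9% = 1.7752
E(R) = 2.32% + 1.7752 × 3.27% = 8.12%

8.12%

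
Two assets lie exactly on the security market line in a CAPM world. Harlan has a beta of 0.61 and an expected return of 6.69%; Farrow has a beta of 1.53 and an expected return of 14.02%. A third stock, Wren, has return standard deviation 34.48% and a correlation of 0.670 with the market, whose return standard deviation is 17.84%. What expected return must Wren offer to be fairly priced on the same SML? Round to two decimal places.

MRP = (14.02% − 6.69%) / (1.53 − 0.61) = 7.9674%
R_f = 6.69% − 0.61 × 7.9674% = 1.8299%
β_Wren = ρ·σ_i/σ_m = 0.670 × 34.48 / 17.84 = 1.2949
E(R_Wren) = R_f + β × MRP = 1.8299% + 1.2949 × 7.9674% = 12.15%

12.15%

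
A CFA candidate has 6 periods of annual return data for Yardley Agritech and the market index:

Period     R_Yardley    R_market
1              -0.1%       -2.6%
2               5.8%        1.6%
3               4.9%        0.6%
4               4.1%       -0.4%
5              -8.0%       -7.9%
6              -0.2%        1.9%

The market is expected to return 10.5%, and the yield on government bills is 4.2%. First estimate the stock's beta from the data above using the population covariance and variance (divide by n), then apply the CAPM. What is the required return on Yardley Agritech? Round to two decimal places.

Mean R_i = (-0.1 + 5.8 + 4.9 + 4.1 − 8.0 − 0.2) / 6 = 1.0833%
Mean R_m = (-2.6 + 1.6 + 0.6 − 0.4 − 7.9 + 1.9) / 6 = -1.1333%
Σ(R_i − R̄_i)(R_m − R̄_m) = 81.0267  ⇒  Cov = 81.0267 / 6 = 13.5045
Σ(R_m − R̄_m)² = 68.1533  ⇒  Var(R_m) = 68.1533 / 6 = 11.3589
β = Cov / Var(R_m) = 13.5045 / 11.3589 = 1.1889
MRP = 10.5% − 4.2% = 6.30%
E(R) = R_f + β × MRP = 4.2% + 1.1889 × 6.3% = 11.69%

11.69%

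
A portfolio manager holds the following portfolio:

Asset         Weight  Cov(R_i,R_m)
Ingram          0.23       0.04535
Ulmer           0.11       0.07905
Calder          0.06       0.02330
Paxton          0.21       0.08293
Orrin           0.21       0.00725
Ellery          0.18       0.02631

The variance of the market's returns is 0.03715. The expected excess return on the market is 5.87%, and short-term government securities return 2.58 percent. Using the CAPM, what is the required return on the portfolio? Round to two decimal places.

β_Ingram = 0.04535 / 0.03715 = 1.2207
β_Ulmer = 0.07905 / 0.03715 = 2.1279
β_Calder = 0.02330 / 0.03715 = 0.6272
β_Paxton = 0.08293 / 0.03715 = 2.2323
β_Orrin = 0.00725 / 0.03715 = 0.1952
β_Ellery = 0.02631 / 0.03715 = 0.7082
β_P = Σ w_i β_i = 0.23×1.2207 + 0.11×2.1279 + 0.06×0.6272 + 0.21×2.2323 + 0.21×0.1952 + 0.18×0.7082 = 1.1897
E(R_P) = R_f + β_P × MRP = 2.58% + 1.1897 × 5.87% = 9.56%

9.56%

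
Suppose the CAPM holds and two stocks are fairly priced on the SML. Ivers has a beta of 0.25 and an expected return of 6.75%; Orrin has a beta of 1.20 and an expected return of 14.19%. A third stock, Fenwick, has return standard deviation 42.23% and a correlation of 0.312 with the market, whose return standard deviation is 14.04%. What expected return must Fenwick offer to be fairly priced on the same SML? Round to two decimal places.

12.14%

MRP = (14.19% − 6.75%) / (1.20 − 0.25) = 7.8316%
R_f = 6.75% − 0.25 × 7.8316% = 4.7921%
β_Fenwick = ρ·σ_i/σ_m = 0.312 × 42.23 / 14.04 = 0.9384
E(R_Fenwick) = R_f + β × MRP = 4.7921% + 0.9384 × 7.8316% = 12.14%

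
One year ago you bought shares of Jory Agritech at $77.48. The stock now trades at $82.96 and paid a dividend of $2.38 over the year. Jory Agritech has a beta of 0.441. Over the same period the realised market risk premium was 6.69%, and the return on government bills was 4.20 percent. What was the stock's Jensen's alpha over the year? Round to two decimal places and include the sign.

Realised HPR = (P1 + D1 − P0) / P0 = (82.96 + 2.38 − 77.48) / 77.48 = 7.86 / 77.48 = 10.1446%
CAPM required = R_f + β·MRP = 4.20% + 0.441 × 6.69% = 7.15029%
α = realised − required = 10.1446% − 7.15029% = +2.99%

+2.99%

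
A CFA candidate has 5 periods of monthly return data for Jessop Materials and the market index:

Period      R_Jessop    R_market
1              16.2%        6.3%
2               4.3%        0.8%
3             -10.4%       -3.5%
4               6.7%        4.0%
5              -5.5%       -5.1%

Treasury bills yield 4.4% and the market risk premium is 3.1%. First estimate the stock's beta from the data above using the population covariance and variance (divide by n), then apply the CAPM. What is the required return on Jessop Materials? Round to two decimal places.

10.75%

Mean R_i = (16.2 + 4.3 − 10.4 + 6.7 − 5.5) / 5 = 2.2600%
Mean R_m = (6.3 + 0.8 − 3.5 + 4.0 − 5.1) / 5 = 0.5000%
Σ(R_i − R̄_i)(R_m − R̄_m) = 191.1000  ⇒  Cov = 191.1000 / 5 = 38.2200
Σ(R_m − R̄_m)² = 93.3400  ⇒  Var(R_m) = 93.3400 / 5 = 18.6680
β = Cov / Var(R_m) = 38.2200 / 18.6680 = 2.0474
E(R) = R_f + β × MRP = 4.4% + 2.0474 × 3.1% = 10.75%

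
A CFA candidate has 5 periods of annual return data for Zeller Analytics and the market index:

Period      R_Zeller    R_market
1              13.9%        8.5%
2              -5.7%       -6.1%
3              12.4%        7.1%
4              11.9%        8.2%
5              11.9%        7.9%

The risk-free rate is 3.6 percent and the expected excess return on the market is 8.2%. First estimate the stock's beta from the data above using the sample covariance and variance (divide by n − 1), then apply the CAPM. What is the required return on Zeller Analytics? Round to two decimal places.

14.22%

Mean R_i = (13.9 − 5.7 + 12.4 + 11.9 + 11.9) / 5 = 8.8800%
Mean R_m = (8.5 − 6.1 + 7.1 + 8.2 + 7.9) / 5 = 5.1200%
Σ(R_i − R̄_i)(R_m − R̄_m) = 205.2220  ⇒  Cov = 205.2220 / 4 = 51.3055
Σ(R_m − R̄_m)² = 158.4480  ⇒  Var(R_m) = 158.4480 / 4 = 39.6120
β = Cov / Var(R_m) = 51.3055 / 39.6120 = 1.2952
E(R) = R_f + β × MRP = 3.6% + 1.2952 × 8.2% = 14.22%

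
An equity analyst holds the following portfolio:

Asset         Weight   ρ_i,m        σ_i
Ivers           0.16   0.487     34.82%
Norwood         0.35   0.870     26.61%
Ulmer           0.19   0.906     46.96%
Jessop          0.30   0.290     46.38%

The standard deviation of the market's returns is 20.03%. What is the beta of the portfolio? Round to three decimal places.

β_Ivers = 0.487 × 34.82% / 20.03% = 0.8466
β_Norwood = 0.870 × 26.61% / 20.03% = 1.1558
β_Ulmer = 0.906 × 46.96% / 20.03% = 2.1241
β_Jessop = 0.290 × 46.38% / 20.03% = 0.6715
β_P = Σ w_i β_i = 0.16×0.8466 + 0.35×1.1558 + 0.19×2.1241 + 0.30×0.6715 = 1.1450

1.145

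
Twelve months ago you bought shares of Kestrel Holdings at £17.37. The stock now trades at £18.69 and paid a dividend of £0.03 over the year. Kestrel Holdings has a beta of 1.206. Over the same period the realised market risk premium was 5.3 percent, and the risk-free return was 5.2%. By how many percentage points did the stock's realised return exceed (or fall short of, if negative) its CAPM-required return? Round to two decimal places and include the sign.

-3.82%

Realised HPR = (P1 + D1 − P0) / P0 = (18.69 + 0.03 − 17.37) / 17.37 = 1.35 / 17.37 = 7.7720%
CAPM required = R_f + β·MRP = 5.2% + 1.206 × 5.3% = 11.5918%
α = realised − required = 7.7720% − 11.5918% = -3.82%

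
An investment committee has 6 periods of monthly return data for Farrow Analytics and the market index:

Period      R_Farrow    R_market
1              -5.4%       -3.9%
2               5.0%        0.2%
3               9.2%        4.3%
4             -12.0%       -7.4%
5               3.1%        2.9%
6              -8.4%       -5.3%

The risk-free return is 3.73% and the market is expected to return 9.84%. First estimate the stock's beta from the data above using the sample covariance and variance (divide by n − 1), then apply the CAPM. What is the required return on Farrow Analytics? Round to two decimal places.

14.25%

Mean R_i = (-5.4 + 5.0 + 9.2 − 12.0 + 3.1 − 8.4) / 6 = -1.4167%
Mean R_m = (-3.9 + 0.2 + 4.3 − 7.4 + 2.9 − 5.3) / 6 = -1.5333%
Σ(R_i − R̄_i)(R_m − R̄_m) = 190.8967  ⇒  Cov = 190.8967 / 5 = 38.1793
Σ(R_m − R̄_m)² = 110.8933  ⇒  Var(R_m) = 110.8933 / 5 = 22.1787
β = Cov / Var(R_m) = 38.1793 / 22.1787 = 1.7214
MRP = 9.84% − 3.73% = 6.11%
E(R) = R_f + β × MRP = 3.73% + 1.7214 × 6.11% = 14.25%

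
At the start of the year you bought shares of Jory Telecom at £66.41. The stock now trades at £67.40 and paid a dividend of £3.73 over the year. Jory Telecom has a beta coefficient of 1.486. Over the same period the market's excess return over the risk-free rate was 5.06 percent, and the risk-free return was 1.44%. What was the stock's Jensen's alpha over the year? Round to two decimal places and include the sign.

-1.85%

Realised HPR = (P1 + D1 − P0) / P0 = (67.40 + 3.73 − 66.41) / 66.41 = 4.72 / 66.41 = 7.1074%
CAPM required = R_f + β·MRP = 1.44% + 1.486 × 5.06% = 8.95916%
α = realised − required = 7.1074% − 8.95916% = -1.85%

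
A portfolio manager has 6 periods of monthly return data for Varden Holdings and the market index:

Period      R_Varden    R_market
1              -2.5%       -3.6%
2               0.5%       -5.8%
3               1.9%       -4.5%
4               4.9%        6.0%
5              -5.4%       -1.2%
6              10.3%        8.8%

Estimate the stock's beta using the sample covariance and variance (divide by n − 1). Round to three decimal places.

0.685

Mean R_i = (-2.5 + 0.5 + 1.9 + 4.9 − 5.4 + 10.3) / 6 = 1.6167%
Mean R_m = (-3.6 − 5.8 − 4.5 + 6.0 − 1.2 + 8.8) / 6 = -0.0500%
Σ(R_i − R̄_i)(R_m − R̄_m) = 124.5550  ⇒  Cov = 124.5550 / 5 = 24.9110
Σ(R_m − R̄_m)² = 181.7150  ⇒  Var(R_m) = 181.7150 / 5 = 36.3430
β = Cov / Var(R_m) = 24.9110 / 36.3430 = 0.6854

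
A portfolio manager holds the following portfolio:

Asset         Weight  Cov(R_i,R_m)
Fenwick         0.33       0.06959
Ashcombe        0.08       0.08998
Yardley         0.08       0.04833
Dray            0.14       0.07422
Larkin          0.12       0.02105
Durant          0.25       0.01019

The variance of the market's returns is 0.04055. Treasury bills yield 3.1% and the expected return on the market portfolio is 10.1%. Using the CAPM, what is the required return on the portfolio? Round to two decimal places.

11.64%

β_Fenwick = 0.06959 / 0.04055 = 1.7162
β_Ashcombe = 0.08998 / 0.04055 = 2.2190
β_Yardley = 0.04833 / 0.04055 = 1.1919
β_Dray = 0.07422 / 0.04055 = 1.8303
β_Larkin = 0.02105 / 0.04055 = 0.5191
β_Durant = 0.01019 / 0.04055 = 0.2513
β_P = Σ w_i β_i = 0.33×1.7162 + 0.08×2.2190 + 0.08×1.1919 + 0.14×1.8303 + 0.12×0.5191 + 0.25×0.2513 = 1.2206
MRP = 10.1% − 3.1% = 7.00%
E(R_P) = R_f + β_P × MRP = 3.1% + 1.2206 × 7.0% = 11.64%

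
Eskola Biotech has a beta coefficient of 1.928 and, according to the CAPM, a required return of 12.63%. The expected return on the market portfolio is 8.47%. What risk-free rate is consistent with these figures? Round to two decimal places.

3.99%

E(R) = R_f + β(E(R_m) − R_f) = R_f(1 − β) + β·E(R_m)
12.63% = R_f × (1 − 1.928) + 1.928 × 8.47%
12.63% = R_f × -0.928 + 16.33016%
R_f = (12.63% − 16.33016%) / -0.928 = 3.99%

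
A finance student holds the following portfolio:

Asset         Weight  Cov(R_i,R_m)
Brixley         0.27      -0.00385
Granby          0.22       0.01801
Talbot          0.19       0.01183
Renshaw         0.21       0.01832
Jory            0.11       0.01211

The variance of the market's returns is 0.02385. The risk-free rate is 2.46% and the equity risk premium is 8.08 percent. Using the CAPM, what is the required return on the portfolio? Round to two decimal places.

β_Brixley = -0.00385 / 0.02385 = -0.1614
β_Granby = 0.01801 / 0.02385 = 0.7551
β_Talbot = 0.01183 / 0.02385 = 0.4960
β_Renshaw = 0.01832 / 0.02385 = 0.7681
β_Jory = 0.01211 / 0.02385 = 0.5078
β_P = Σ w_i β_i = 0.27×-0.1614 + 0.22×0.7551 + 0.19×0.4960 + 0.21×0.7681 + 0.11×0.5078 = 0.4339
E(R_P) = R_f + β_P × MRP = 2.46% + 0.4339 × 8.08% = 5.97%

5.97%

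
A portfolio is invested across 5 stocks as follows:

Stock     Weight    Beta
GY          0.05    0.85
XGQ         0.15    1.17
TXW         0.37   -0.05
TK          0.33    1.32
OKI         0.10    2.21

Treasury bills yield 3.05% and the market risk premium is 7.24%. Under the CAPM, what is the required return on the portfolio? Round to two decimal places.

β_P = Σ w_i β_i = 0.05×0.85 + 0.15×1.17 + 0.37×-0.05 + 0.33×1.32 + 0.10×2.21 = 0.8561
E(R_P) = R_f + β_P × MRP = 3.05% + 0.8561 × 7.24% = 9.25%

9.25%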